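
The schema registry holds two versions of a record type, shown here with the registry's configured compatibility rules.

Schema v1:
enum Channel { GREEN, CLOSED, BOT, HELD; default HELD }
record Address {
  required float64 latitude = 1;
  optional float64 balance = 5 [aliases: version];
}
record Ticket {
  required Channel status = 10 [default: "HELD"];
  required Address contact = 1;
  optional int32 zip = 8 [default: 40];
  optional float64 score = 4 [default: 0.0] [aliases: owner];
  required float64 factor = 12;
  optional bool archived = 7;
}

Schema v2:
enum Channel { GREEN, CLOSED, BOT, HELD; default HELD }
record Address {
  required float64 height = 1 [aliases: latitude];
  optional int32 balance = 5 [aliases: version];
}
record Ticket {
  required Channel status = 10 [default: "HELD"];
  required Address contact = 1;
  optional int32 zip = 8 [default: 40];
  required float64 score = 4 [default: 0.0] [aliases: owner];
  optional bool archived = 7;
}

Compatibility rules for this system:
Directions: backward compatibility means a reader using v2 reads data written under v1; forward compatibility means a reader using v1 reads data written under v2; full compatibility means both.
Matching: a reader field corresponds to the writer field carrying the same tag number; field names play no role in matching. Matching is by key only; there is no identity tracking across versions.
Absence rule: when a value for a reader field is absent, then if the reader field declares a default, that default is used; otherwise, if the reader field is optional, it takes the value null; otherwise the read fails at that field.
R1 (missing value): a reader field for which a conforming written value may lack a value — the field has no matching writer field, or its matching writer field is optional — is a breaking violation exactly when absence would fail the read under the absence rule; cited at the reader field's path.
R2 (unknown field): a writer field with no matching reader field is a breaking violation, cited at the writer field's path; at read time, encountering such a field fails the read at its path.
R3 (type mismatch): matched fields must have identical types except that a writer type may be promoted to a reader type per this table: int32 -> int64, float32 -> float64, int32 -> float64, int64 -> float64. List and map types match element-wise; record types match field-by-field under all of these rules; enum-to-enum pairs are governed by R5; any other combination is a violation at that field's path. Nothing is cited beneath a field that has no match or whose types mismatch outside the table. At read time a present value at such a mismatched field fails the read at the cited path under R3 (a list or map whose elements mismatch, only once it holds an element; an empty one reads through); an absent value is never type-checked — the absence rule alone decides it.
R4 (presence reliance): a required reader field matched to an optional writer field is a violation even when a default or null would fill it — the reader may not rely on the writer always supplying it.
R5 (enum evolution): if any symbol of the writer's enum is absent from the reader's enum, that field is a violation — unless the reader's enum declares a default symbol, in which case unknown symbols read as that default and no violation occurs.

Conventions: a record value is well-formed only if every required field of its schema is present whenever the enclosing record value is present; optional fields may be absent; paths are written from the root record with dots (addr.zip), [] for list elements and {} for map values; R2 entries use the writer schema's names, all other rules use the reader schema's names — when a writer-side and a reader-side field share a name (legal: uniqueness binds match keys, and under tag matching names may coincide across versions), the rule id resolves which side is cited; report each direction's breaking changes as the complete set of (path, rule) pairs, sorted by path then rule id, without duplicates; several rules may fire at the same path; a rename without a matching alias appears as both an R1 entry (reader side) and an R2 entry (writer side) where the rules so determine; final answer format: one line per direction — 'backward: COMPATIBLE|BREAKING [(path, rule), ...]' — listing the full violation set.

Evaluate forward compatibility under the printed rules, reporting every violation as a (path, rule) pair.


in Ticket below, arrows point writer -> reader
forward for Ticket (reader v1, writer v2):
  status <- status (Channel -> Channel, writer required)
  contact <- contact (Address -> Address, writer required)
  zip <- zip (int32 -> int32, writer optional)
  score <- score (float64 -> float64, writer required)
  no writer field matches reader factor
  archived <- archived (bool -> bool, writer optional)
  contact.latitude <- contact.height (float64 -> float64, writer required)
  contact.balance <- contact.balance (int32 -> float64, writer optional)
  breaking: (factor, R1)
  => forward verdict for Ticket: BREAKING, 1 violation(s)
the other Ticket changes do not affect what is asked:
  renamed field latitude to height in record Address (alias latitude declared on the renamed field) -> inert for the asked Ticket verdict: nothing fires
  field score in record Ticket: optional changed to required -> matters only for Ticket's backward compatibility — outside the asked direction
  field balance in record Address: type float64 changed to int32 -> matters only for Ticket's backward compatibility — outside the asked direction

forward: BREAKING [(factor, R1)]


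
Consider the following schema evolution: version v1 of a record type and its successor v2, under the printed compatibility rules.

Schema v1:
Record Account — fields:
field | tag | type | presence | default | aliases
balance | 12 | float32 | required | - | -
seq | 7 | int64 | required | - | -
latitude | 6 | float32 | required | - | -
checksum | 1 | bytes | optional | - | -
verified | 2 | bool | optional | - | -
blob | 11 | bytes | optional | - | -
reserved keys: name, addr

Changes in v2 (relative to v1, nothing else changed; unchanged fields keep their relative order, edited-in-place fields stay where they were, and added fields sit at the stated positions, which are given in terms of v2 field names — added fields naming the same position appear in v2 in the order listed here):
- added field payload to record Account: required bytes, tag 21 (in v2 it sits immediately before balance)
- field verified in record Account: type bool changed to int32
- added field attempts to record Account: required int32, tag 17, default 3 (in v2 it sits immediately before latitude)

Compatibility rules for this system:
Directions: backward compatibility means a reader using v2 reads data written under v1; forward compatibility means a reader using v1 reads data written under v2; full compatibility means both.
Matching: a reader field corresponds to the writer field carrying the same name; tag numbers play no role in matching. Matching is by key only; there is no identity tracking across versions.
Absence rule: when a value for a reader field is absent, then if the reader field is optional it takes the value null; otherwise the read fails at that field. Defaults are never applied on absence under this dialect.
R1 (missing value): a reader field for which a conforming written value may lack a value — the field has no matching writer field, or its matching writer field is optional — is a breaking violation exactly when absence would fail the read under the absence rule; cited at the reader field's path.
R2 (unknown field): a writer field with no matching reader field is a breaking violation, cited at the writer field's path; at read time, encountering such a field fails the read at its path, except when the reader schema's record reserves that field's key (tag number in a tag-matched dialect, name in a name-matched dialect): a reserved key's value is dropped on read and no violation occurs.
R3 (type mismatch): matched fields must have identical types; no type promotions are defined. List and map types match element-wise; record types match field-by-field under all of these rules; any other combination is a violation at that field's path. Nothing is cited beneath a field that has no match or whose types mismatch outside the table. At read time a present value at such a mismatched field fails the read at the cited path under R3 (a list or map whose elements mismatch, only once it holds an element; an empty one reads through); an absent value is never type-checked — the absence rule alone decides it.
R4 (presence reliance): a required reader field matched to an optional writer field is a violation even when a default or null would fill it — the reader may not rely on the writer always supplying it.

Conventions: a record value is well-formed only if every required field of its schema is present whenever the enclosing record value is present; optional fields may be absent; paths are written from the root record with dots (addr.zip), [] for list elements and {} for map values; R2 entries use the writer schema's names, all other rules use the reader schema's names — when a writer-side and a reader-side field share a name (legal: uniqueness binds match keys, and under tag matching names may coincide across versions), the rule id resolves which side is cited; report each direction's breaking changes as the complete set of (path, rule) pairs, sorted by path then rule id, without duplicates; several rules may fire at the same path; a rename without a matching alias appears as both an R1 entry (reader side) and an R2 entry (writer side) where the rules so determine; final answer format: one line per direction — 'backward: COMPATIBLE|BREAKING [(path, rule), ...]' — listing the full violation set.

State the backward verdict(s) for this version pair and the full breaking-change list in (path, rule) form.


each type pair in Account: writer, then reader
backward pass over Account, reader schema v2, writer schema v1:
  payload: no writer match
  writer required, float32 -> float32: reader balance maps from writer balance
  writer required, int64 -> int64: reader seq maps from writer seq
  attempts: no writer match
  writer required, float32 -> float32: reader latitude maps from writer latitude
  writer optional, bytes -> bytes: reader checksum maps from writer checksum
  writer optional, bool -> int32: reader verified maps from writer verified
  writer optional, bytes -> bytes: reader blob maps from writer blob
  violation R1 at attempts
  violation R1 at payload
  violation R3 at verified
  => backward: BREAKING (3)

backward: BREAKING [(attempts, R1), (payload, R1), (verified, R3)]


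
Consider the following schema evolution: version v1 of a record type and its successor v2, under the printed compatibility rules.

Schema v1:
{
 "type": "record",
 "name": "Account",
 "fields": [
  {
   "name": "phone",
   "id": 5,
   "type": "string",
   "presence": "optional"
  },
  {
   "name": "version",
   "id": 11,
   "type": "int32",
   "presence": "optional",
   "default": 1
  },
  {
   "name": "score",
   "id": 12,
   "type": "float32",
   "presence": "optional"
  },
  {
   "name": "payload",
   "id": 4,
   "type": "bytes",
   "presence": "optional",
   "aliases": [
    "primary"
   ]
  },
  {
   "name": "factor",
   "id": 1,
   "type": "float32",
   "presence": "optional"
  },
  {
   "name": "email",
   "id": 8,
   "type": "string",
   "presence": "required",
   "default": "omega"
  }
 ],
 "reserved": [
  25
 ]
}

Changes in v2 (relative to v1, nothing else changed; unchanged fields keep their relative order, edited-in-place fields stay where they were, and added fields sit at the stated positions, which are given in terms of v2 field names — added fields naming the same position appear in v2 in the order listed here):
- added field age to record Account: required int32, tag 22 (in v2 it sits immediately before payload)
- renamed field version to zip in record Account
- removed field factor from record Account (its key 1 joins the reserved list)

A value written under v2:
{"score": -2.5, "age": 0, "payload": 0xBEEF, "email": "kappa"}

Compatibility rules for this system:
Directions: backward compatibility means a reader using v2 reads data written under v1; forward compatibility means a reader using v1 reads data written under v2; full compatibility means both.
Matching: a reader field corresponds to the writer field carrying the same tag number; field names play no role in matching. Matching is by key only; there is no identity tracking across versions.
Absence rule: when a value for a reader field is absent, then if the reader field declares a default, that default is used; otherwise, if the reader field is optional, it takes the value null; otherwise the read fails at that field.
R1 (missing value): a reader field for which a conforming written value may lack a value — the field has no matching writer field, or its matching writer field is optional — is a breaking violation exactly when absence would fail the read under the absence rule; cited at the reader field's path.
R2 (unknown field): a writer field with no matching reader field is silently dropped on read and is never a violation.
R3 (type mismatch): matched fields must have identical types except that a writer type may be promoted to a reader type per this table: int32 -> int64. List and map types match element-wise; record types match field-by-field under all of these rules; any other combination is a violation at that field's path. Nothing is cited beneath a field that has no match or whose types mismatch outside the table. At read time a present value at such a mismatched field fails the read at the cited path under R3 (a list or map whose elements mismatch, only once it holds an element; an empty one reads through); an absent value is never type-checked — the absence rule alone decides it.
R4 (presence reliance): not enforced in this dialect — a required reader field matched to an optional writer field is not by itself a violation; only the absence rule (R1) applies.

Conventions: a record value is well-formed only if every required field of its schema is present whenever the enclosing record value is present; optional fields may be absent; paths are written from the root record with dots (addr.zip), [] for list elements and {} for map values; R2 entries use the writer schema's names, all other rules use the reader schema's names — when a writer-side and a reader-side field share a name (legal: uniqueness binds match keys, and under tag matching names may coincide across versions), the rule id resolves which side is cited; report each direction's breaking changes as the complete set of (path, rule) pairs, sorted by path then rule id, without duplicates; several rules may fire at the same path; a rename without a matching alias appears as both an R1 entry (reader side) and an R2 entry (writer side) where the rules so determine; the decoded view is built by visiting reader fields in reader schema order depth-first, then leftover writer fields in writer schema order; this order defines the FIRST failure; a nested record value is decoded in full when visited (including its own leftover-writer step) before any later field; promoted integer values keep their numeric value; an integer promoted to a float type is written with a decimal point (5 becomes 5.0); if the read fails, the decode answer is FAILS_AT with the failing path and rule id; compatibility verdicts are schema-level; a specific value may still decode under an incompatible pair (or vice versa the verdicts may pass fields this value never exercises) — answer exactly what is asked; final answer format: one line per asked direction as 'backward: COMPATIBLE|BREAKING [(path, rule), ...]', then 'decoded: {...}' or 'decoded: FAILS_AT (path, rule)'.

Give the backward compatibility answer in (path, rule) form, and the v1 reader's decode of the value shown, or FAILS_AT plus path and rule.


backward: BREAKING [(age, R1)]; decoded: {"phone": null, "version": 1, "score": -2.5, "payload": 0xBEEF, "factor": null, "email": "kappa"}

in Account below, arrows point writer -> reader
backward for Account (reader v2, writer v1):
  string -> string, writer optional: phone aligns to phone
  int32 -> int32, writer optional: zip aligns to version
  float32 -> float32, writer optional: score aligns to score
  age: no writer-side match
  bytes -> bytes, writer optional: payload aligns to payload
  string -> string, writer required: email aligns to email
  factor (writer side), unknown to reader
  R1 fires at age
  => 1 violation(s): backward is BREAKING for Account
decoding the Account value with the v1 reader:
  phone := null (absent, optional -> null)
  version := 1 (absent -> default)
  score := -2.5
  payload := 0xBEEF
  factor := null (absent, optional -> null)
  email := "kappa"
  writer age: unknown -> dropped
  => decoded: {"phone": null, "version": 1, "score": -2.5, "payload": 0xBEEF, "factor": null, "email": "kappa"}
remaining Account differences; none change what is asked:
  renamed field version to zip in record Account -> inert for the asked Account verdict: nothing fires
  removed field factor from record Account (its key 1 joins the reserved list) -> inert for the asked Account verdict: nothing fires


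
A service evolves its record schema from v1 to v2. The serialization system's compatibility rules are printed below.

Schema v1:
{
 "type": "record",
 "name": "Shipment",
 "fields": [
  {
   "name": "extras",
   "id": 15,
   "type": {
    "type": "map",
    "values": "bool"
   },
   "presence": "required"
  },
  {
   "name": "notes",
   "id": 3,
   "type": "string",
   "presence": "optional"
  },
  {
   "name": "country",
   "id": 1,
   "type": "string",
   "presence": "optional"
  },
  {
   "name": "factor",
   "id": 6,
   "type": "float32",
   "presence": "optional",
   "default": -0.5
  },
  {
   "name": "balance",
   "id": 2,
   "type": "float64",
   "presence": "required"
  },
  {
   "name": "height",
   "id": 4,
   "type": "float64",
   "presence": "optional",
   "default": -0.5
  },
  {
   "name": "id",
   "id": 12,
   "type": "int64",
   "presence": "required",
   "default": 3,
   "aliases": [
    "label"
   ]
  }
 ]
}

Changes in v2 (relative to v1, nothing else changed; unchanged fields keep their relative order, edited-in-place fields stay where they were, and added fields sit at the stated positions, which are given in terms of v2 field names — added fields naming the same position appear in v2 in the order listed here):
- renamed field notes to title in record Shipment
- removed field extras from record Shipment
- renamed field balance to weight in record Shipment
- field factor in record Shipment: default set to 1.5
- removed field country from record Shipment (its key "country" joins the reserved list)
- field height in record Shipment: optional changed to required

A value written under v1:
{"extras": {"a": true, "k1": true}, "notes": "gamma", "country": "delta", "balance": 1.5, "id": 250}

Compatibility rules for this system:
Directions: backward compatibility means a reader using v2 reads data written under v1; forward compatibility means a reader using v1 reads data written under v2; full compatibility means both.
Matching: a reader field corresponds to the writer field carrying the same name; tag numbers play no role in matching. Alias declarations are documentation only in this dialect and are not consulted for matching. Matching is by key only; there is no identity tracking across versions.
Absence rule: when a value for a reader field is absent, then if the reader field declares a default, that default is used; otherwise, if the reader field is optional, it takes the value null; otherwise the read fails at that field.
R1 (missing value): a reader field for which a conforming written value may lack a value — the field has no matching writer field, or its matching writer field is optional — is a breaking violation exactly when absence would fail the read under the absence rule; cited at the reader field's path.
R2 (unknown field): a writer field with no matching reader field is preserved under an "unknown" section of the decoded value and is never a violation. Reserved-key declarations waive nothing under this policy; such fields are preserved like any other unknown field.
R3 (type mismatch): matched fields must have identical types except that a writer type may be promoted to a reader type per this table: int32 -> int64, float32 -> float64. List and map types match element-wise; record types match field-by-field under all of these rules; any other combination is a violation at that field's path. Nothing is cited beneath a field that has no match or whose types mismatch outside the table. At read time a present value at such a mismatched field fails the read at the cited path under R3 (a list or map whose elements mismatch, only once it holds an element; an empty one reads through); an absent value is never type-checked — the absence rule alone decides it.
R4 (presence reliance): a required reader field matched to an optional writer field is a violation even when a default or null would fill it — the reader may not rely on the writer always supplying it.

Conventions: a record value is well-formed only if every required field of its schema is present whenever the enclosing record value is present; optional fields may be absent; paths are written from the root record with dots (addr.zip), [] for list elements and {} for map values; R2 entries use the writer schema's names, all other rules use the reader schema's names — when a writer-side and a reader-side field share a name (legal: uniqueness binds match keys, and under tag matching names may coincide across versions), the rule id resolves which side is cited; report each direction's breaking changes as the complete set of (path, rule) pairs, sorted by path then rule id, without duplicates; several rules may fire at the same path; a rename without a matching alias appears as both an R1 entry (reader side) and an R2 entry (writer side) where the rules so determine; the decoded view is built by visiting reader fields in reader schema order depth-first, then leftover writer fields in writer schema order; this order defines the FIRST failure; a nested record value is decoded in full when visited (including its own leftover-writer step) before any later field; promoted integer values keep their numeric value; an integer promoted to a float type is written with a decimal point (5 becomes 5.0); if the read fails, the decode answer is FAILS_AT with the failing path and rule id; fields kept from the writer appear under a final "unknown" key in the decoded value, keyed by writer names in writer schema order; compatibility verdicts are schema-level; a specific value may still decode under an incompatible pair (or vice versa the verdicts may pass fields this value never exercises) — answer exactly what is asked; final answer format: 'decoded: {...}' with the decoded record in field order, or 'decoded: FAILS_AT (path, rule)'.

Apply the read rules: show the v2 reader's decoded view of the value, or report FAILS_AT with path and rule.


each type pair in Shipment: writer, then reader
decode (reader v2):
  title := null (not supplied -> null)
  factor := 1.5 (no value, default fills)
  read fails at weight under R1 (no fill)
  => FAILS_AT (weight, R1)
ruling out the remaining Shipment differences:
  renamed field notes to title in record Shipment -> fires no rule on Shipment under this dialect and leaves the result unchanged
  removed field extras from record Shipment -> a verdict-level change on Shipment — the shown value reads the same
  field factor in record Shipment: default set to 1.5 -> fires no rule on Shipment under this dialect and leaves the result unchanged
  removed field country from record Shipment (its key "country" joins the reserved list) -> fires no rule on Shipment under this dialect and leaves the result unchanged
  field height in record Shipment: optional changed to required -> a verdict-level change on Shipment — the shown value reads the same

decoded: FAILS_AT (weight, R1)


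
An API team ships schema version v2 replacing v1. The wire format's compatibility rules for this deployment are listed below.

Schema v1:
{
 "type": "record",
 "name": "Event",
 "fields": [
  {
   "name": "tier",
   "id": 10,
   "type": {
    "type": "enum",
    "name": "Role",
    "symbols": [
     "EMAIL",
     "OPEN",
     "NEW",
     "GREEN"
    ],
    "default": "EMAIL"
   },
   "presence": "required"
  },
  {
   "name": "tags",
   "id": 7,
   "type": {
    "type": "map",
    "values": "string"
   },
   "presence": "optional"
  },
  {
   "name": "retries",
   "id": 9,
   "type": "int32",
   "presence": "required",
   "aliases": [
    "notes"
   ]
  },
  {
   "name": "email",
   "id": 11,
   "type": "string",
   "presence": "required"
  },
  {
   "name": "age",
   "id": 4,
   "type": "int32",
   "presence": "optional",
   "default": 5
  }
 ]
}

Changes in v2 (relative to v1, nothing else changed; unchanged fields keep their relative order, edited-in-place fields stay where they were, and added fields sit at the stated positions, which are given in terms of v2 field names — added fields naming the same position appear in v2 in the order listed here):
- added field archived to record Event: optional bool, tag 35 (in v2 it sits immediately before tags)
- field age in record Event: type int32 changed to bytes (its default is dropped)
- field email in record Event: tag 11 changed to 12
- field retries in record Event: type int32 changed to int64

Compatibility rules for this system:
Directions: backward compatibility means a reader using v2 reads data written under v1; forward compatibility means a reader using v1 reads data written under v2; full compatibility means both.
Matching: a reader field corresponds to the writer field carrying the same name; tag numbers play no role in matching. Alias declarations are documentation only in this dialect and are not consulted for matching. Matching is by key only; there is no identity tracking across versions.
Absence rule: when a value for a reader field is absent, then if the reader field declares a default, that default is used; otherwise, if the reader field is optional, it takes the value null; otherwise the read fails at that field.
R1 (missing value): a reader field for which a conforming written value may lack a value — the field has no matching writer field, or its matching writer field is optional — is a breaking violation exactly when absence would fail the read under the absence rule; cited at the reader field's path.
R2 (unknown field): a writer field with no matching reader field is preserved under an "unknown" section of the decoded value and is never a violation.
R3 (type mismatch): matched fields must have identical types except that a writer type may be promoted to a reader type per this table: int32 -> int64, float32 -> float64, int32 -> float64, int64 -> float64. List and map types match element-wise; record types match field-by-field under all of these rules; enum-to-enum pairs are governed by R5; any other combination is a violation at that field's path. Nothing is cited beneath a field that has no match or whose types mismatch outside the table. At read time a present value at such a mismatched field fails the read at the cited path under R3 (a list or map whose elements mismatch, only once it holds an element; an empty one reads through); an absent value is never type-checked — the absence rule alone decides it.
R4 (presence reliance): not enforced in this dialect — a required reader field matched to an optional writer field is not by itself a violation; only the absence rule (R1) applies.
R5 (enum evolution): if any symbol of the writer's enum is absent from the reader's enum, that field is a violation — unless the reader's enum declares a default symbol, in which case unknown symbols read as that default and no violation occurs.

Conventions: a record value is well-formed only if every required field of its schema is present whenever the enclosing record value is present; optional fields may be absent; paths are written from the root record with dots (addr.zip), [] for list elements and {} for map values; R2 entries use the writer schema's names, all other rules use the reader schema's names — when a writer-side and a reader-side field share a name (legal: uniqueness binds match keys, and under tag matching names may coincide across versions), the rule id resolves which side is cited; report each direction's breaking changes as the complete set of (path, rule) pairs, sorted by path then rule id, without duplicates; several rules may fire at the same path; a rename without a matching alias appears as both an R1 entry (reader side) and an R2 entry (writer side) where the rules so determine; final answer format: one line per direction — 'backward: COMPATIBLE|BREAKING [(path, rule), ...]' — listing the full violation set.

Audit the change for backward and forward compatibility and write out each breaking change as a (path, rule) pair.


arrows below run writer -> reader for Event
checking backward for Event: reader v2 against writer v1:
  Role -> Role, writer required: tier aligns to tier
  no writer field matches reader archived
  map<string, string> -> map<string, string>, writer optional: tags aligns to tags
  int32 -> int64, writer required: retries aligns to retries
  string -> string, writer required: email aligns to email
  int32 -> bytes, writer optional: age aligns to age
  violation R3 at age
  => backward: BREAKING (1)
checking forward for Event: reader v1 against writer v2:
  Role -> Role, writer required: tier aligns to tier
  map<string, string> -> map<string, string>, writer optional: tags aligns to tags
  int64 -> int32, writer required: retries aligns to retries
  string -> string, writer required: email aligns to email
  bytes -> int32, writer optional: age aligns to age
  archived (writer side), unknown to reader
  violation R3 at age
  violation R3 at retries
  => forward: BREAKING (2)

backward: BREAKING [(age, R3)]; forward: BREAKING [(age, R3), (retries, R3)]


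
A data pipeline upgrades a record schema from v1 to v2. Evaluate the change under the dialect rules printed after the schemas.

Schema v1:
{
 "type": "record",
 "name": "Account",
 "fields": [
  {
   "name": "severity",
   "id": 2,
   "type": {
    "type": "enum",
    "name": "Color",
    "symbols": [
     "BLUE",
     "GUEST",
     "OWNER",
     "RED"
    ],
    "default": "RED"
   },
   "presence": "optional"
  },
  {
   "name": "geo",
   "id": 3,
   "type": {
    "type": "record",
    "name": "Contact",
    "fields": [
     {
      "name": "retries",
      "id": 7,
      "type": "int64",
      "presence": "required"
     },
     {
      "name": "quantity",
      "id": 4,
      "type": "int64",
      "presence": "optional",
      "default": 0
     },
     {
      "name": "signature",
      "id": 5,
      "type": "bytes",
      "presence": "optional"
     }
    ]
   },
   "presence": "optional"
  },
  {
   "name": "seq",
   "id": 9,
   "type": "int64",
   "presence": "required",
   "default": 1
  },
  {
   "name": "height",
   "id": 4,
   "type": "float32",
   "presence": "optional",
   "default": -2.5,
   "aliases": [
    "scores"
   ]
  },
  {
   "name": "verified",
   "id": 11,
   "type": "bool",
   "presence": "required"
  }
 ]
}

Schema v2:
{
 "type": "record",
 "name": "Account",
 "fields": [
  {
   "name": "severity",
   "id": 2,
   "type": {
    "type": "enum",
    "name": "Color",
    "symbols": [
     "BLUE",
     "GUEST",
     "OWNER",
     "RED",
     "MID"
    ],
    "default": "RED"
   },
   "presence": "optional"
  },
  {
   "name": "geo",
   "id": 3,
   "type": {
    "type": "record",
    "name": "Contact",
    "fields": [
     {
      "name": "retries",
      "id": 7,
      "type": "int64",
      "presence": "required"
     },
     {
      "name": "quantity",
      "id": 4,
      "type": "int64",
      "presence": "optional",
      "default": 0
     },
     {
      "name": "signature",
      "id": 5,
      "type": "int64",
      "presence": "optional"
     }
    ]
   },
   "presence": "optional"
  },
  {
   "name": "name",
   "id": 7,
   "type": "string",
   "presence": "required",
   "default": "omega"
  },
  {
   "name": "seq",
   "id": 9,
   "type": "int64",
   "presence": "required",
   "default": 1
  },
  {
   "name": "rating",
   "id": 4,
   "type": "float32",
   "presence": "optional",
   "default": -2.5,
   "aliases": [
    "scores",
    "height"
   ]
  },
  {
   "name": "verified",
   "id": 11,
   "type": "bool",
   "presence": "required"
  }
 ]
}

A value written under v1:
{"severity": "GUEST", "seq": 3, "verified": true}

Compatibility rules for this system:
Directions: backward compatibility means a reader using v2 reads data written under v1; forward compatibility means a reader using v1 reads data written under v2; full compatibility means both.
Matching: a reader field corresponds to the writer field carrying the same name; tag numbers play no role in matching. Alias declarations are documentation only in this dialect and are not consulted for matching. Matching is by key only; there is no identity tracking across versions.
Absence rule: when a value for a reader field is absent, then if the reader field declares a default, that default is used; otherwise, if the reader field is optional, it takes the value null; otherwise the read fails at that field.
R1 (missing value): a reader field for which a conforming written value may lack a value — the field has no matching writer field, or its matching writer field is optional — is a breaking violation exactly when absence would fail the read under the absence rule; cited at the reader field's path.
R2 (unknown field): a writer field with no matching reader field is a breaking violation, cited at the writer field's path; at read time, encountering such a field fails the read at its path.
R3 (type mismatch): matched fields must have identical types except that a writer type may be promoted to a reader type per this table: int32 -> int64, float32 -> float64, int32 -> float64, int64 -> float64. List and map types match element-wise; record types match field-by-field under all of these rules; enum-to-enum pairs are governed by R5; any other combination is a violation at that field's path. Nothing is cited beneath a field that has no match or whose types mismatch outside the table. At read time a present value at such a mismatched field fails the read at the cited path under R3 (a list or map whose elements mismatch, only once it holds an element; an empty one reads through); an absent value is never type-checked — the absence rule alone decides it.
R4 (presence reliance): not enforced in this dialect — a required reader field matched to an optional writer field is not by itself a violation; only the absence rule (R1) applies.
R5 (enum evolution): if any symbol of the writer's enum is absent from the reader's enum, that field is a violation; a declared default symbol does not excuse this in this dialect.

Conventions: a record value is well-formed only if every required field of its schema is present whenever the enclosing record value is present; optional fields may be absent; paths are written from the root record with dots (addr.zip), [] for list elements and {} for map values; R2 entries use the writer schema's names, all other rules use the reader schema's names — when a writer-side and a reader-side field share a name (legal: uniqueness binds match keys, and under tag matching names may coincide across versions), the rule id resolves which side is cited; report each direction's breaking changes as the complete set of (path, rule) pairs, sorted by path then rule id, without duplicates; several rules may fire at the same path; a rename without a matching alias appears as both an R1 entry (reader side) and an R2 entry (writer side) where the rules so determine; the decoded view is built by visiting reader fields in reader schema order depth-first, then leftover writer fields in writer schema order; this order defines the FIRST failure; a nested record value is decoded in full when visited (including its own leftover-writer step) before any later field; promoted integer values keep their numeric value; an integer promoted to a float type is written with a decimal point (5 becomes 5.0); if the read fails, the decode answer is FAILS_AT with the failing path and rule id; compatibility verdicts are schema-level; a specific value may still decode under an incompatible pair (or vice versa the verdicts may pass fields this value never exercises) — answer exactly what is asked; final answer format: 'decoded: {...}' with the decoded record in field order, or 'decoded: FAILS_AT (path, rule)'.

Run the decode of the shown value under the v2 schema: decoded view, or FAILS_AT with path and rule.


in Account below, arrows point writer -> reader
decode (reader v2):
  severity := "GUEST"
  geo := null (absent, optional -> null)
  name := "omega" (absent -> default)
  seq := 3
  rating := -2.5 (absent -> default)
  verified := true
  => decoded: {"severity": "GUEST", "geo": null, "name": "omega", "seq": 3, "rating": -2.5, "verified": true}
ruling out the remaining Account differences:
  field signature in record Contact: type bytes changed to int64 -> matters for Account compatibility verdicts, not for this value's decode
  enum Color (field severity in record Account): symbol MID added -> matters for Account compatibility verdicts, not for this value's decode

decoded: {"severity": "GUEST", "geo": null, "name": "omega", "seq": 3, "rating": -2.5, "verified": true}


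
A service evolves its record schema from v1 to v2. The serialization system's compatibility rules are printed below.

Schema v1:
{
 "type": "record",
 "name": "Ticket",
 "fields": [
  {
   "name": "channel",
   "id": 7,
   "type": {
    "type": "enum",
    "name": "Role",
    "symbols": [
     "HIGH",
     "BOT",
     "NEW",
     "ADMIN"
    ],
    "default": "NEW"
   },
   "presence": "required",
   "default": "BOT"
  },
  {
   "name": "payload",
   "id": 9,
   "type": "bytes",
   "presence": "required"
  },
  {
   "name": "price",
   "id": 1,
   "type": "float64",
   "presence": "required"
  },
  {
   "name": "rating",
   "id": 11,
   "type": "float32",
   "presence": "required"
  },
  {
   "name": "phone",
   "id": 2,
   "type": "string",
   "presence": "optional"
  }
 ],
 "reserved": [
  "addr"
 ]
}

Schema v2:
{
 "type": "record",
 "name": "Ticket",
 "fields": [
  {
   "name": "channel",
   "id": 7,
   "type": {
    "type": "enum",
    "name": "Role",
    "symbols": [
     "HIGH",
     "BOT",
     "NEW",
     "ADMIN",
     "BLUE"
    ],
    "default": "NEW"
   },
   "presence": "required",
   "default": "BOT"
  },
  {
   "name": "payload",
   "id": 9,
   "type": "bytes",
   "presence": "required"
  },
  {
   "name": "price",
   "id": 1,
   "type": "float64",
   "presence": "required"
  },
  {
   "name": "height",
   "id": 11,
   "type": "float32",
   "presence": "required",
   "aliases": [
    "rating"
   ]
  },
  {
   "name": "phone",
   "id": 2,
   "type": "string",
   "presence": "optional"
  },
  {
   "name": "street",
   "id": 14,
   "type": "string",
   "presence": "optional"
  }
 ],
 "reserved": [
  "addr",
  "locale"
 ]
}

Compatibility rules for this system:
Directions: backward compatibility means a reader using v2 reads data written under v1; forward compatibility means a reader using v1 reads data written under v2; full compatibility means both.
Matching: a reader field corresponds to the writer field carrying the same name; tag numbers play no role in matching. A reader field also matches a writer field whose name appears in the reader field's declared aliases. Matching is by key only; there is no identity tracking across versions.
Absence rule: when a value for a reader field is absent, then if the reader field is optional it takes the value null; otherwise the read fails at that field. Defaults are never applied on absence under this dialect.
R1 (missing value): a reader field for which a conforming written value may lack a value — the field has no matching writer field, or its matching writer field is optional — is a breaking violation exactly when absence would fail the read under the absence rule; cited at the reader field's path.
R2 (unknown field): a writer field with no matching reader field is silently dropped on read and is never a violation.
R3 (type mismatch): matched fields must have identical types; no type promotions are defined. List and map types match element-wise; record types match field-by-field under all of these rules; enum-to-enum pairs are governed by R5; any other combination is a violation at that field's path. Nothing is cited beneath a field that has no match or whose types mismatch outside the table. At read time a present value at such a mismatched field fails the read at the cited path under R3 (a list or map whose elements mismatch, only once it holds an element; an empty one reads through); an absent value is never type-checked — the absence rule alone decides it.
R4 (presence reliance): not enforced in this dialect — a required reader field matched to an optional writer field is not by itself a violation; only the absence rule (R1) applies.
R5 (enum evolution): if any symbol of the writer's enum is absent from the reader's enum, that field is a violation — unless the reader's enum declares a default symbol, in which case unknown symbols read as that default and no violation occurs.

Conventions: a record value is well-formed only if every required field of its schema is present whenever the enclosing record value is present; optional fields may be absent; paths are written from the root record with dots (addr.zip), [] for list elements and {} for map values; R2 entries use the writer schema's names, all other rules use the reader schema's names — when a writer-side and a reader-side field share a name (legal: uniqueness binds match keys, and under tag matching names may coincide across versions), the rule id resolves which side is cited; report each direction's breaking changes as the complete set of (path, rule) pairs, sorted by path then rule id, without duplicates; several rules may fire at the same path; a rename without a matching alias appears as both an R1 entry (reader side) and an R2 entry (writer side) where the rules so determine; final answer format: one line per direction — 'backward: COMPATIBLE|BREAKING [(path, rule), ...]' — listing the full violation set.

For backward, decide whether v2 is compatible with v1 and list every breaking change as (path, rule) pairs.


backward: COMPATIBLE []

the writer's type comes first in each Ticket pair
backward on Ticket — v2 reading data written by v1:
  Role -> Role, writer required: channel aligns to channel
  bytes -> bytes, writer required: payload aligns to payload
  float64 -> float64, writer required: price aligns to price
  float32 -> float32, writer required: height aligns to rating
  string -> string, writer optional: phone aligns to phone
  street: no writer match
  => backward: COMPATIBLE
diffs on Ticket not affecting the asked answer:
  renamed field rating to height in record Ticket (alias rating declared on the renamed field) -> matters only for Ticket's forward compatibility — outside the asked direction
  added field street to record Ticket: optional string, tag 14 (in v2 it sits last) -> no rule fires on it in Ticket's dialect; the asked verdict holds
  enum Role (field channel in record Ticket): symbol BLUE added -> no rule fires on it in Ticket's dialect; the asked verdict holds
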